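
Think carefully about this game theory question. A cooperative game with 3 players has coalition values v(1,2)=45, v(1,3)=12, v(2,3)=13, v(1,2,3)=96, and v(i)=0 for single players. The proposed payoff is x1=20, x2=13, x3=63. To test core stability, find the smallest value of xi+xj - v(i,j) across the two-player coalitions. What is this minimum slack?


Step 1: Slack for coalition (1,2): x1+x2 - v12 = 33 - 45 = -12
Step 2: Slack for coalition (1,3): x1+x3 - v13 = 83 - 12 = 71
Step 3: Slack for coalition (2,3): x2+x3 - v23 = 76 - 13 = 63
Step 4: Minimum slack = min(-12, 71, 63) = -12, attained by (1,2); coalition (1,2) can block (slack < 0), so the allocation is not in the core

-12


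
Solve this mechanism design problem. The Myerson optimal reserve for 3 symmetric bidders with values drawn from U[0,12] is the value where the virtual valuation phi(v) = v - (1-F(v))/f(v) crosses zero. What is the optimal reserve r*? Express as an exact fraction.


Step 1: For U[0,12], F(v) = v/12 and f(v) = 1/12
Step 2: phi(v) = v - (1 - v/12)/(1/12) = v - (12 - v) = 2v - 12
Step 3: Set phi(r*) = 0: 2r* - 12 = 0
Step 4: r* = 12/2 = 6 (the number of bidders n = 3 does not enter)

6


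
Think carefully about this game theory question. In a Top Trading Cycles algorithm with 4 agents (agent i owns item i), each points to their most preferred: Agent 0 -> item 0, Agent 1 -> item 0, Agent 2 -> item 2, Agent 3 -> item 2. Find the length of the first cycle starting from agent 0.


Step 1: Trace the pointer graph from agent 0: 0 -> 0
Step 2: A cycle is detected when we revisit agent 0
Step 3: The cycle is: 0 -> 0
Step 4: Cycle length = 1

1


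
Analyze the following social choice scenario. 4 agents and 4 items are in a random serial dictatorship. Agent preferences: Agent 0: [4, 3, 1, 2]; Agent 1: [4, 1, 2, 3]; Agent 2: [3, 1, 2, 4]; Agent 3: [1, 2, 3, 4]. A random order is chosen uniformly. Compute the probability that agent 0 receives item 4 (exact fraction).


Step 1: Agent 0 wants item 4
Step 2: There are 24 possible orderings of agents
Step 3: In 12 orderings, agent 0 gets item 4
Step 4: Probability = 12/24 = 1/2

1/2


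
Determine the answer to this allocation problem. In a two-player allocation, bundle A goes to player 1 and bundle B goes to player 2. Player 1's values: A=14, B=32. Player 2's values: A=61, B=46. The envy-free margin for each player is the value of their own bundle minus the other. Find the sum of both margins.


Step 1: Player 1's margin = v1(A) - v1(B) = 14 - 32 = -18
Step 2: Player 2's margin = v2(B) - v2(A) = 46 - 61 = -15
Step 3: Total margin = -18 + -15 = -33

-33


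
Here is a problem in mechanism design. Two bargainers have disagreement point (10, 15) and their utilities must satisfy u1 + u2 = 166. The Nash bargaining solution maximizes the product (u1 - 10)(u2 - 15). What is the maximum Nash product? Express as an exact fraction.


Step 1: The Nash solution splits surplus symmetrically above the disagreement point
Step 2: u1 = (total + d1 - d2)/2 = (166 + 10 - 15)/2 = 161/2
Step 3: u2 = (total - d1 + d2)/2 = (166 - 10 + 15)/2 = 171/2
Step 4: Nash product = (161/2 - 10) * (171/2 - 15)
Step 5: = 141/2 * 141/2 = 19881/4

19881/4


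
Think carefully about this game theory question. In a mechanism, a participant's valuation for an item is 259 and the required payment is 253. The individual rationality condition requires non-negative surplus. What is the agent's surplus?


Step 1: Surplus = value - payment = 259 - 253 = 6
Step 2: IR is satisfied (surplus >= 0)

6


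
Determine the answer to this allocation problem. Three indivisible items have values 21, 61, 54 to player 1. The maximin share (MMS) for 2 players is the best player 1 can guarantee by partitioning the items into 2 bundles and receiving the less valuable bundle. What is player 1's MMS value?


Step 1: Item values = 21, 61, 54
Step 2: Enumerate all 2-bundle partitions and take the smaller bundle:
  Partition 1: {21} vs {61,54} -> bundles 21, 115; min = 21
  Partition 2: {61} vs {21,54} -> bundles 61, 75; min = 61
  Partition 3: {54} vs {21,61} -> bundles 54, 82; min = 54
Step 3: MMS = max(21, 61, 54) = 61

61


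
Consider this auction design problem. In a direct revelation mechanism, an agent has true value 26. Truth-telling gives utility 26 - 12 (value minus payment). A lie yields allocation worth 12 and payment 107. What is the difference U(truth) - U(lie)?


Step 1: U(truth) = value - payment = 26 - 12 = 14
Step 2: U(lie) = allocation - payment = 12 - 107 = -95
Step 3: IC gap = 14 - (-95) = 109

109


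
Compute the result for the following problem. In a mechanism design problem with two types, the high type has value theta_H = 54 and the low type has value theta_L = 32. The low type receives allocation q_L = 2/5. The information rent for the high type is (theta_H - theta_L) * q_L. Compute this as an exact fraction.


Step 1: theta_H - theta_L = 54 - 32 = 22
Step 2: Information rent = (theta_H - theta_L) * q_L
Step 3: = 22 * 2/5
Step 4: = 44/5

44/5


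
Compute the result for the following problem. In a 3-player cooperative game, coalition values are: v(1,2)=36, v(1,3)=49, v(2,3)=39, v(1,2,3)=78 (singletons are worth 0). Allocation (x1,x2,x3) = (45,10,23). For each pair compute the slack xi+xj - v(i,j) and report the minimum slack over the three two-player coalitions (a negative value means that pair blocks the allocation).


Step 1: Slack for coalition (1,2): x1+x2 - v12 = 55 - 36 = 19
Step 2: Slack for coalition (1,3): x1+x3 - v13 = 68 - 49 = 19
Step 3: Slack for coalition (2,3): x2+x3 - v23 = 33 - 39 = -6
Step 4: Minimum slack = min(19, 19, -6) = -6, attained by (2,3); coalition (2,3) can block (slack < 0), so the allocation is not in the core

-6


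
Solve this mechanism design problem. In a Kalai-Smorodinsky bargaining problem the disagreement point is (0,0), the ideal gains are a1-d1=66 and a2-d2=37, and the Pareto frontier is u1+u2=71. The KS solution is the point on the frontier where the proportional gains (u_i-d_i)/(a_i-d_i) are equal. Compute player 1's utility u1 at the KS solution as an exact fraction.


Step 1: At the KS point, (u1-d1)/r1 = (u2-d2)/r2 = t and u1+u2 = 71
Step 2: u1 = d1 + r1*t and u2 = d2 + r2*t, so (d1 + r1*t) + (d2 + r2*t) = 71
Step 3: t = (71 - 0 - 0)/(66 + 37) = 71/103
Step 4: u1 = d1 + r1*t = 0 + 66 * 71/103 = 4686/103
Step 5: (Check: u2 = d2 + r2*t = 2627/103; u1+u2 = 4686/103 + 2627/103 = 71, on the frontier.)

4686/103


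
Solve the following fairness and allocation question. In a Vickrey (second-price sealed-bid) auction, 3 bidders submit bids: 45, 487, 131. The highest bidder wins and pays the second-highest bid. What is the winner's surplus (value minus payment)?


Step 1: Sort bids in descending order: 487, 131, 45
Step 2: The winning bid is the highest: 487
Step 3: The payment equals the second-highest bid: 131
Step 4: Surplus = winner's bid - payment = 487 - 131 = 356

356


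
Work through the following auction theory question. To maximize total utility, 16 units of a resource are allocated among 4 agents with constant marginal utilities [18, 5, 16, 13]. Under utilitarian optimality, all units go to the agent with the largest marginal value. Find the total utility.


Step 1: The marginal utilities are [18, 5, 16, 13]
Step 2: The highest marginal utility is 18
Step 3: All 16 units go to that agent
Step 4: Total utility = 18 * 16 = 288

288


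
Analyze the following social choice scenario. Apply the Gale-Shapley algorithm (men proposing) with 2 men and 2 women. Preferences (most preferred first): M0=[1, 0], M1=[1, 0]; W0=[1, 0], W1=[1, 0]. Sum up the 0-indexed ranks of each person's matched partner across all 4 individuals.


Step 1: Run Gale-Shapley (men propose, women hold best offer):
  M0 proposes to W1; she accepts
  M1 proposes to W1; she switches from M0
  M0 proposes to W0; she accepts
Step 2: Final matching: W0-M0, W1-M1
Step 3: 0-indexed ranks (man's rank of his match, then woman's): 1 + 1 + 0 + 0
Step 4: Total rank sum = 2

2


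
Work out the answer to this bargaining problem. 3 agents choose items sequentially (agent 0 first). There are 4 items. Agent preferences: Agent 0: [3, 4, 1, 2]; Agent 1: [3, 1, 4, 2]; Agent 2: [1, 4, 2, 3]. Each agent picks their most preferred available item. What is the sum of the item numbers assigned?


Step 1: Agent 0 picks item 3
Step 2: Agent 1 picks item 1
Step 3: Agent 2 picks item 4
Step 4: Sum = 3 + 1 + 4 = 8

8


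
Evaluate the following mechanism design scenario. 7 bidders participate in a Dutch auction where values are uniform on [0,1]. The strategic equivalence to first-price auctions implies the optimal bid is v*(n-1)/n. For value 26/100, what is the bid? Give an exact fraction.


Step 1: Dutch auctions are strategically equivalent to first-price auctions
Step 2: The equilibrium bid is b(v) = v*(n-1)/n
Step 3: b = 13/50 * 6/7
Step 4: b = 39/175

39/175


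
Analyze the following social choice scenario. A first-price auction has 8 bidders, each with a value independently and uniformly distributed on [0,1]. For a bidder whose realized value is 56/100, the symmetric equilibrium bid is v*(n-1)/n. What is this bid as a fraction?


Step 1: The symmetric BNE bidding function is b(v) = v * (n-1) / n
Step 2: Substitute v = 14/25 and n = 8
Step 3: b = 14/25 * 7/8
Step 4: b = 49/100

49/100


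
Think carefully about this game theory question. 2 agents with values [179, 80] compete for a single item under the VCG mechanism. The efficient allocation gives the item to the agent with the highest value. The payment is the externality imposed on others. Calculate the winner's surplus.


Step 1: The winner is the agent with the highest value: agent 0 with value 179
Step 2: Values of other agents: [80]
Step 3: VCG payment = max of others' values = 80
Step 4: Surplus = 179 - 80 = 99

99


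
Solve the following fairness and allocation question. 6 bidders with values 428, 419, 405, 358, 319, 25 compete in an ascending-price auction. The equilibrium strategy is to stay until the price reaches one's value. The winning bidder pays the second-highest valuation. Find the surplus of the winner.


Step 1: Identify the highest value: 428
Step 2: Identify the second-highest value: 419
Step 3: The final price = second-highest value = 419
Step 4: Surplus = 428 - 419 = 9

9


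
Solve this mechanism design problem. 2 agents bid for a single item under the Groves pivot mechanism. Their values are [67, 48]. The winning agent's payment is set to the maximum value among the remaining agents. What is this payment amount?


Step 1: The efficient winner is agent 0 with value 67
Step 2: Other agents' values: [48]
Step 3: Pivot payment = max(others) = 48
Step 4: The winner pays 48

48


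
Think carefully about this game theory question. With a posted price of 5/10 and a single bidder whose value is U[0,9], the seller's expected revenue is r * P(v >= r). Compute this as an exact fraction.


Step 1: Posted price r = 1/2, value support [0,9]
Step 2: P(v >= r) = (9 - 1/2)/9 = 17/18
Step 3: Expected revenue = r * P(v >= r) = 1/2 * 17/18
Step 4: Revenue = 17/36

17/36


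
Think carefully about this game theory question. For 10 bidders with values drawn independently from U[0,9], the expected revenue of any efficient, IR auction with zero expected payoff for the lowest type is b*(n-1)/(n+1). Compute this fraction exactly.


Step 1: By Revenue Equivalence, expected revenue = b*(n-1)/(n+1)
Step 2: Substituting n = 10, b = 9
Step 3: Revenue = 9*(10-1)/(10+1) = 9*9/11
Step 4: Revenue = 81/11

81/11


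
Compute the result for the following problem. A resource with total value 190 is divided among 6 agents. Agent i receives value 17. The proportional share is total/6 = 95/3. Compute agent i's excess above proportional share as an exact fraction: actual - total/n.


Step 1: Proportional share = 190/6 = 95/3
Step 2: Agent's actual allocation = 17
Step 3: Excess = 17 - 95/3 = -44/3

-44/3


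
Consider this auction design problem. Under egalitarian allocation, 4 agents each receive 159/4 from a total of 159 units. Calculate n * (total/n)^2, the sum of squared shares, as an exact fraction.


Step 1: Each agent's share = 159/4
Step 2: Square of each share = (159/4)^2 = 25281/16
Step 3: Sum of squares = 4 * 25281/16 = 25281/4

25281/4


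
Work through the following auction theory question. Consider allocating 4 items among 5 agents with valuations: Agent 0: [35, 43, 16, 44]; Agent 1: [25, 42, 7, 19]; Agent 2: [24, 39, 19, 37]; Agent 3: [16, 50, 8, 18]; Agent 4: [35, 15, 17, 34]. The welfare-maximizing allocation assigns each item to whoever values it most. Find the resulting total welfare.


Step 1: For each item, find the maximum value among all agents.
Step 2: Item 0 -> Agent 0 (value 35)
Step 3: Item 1 -> Agent 3 (value 50)
Step 4: Item 2 -> Agent 2 (value 19)
Step 5: Item 3 -> Agent 0 (value 44)
Step 6: Total welfare = 35 + 50 + 19 + 44 = 148

148


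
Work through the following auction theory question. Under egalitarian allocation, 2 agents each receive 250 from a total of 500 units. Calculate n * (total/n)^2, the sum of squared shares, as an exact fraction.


Step 1: Each agent's share = 500/2 = 250
Step 2: Square of each share = (250)^2 = 62500
Step 3: Sum of squares = 2 * 62500 = 125000

125000


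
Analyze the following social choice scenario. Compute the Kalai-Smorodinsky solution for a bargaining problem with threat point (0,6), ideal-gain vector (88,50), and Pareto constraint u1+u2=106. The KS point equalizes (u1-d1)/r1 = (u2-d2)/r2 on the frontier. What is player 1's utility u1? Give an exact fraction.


Step 1: At the KS point, (u1-d1)/r1 = (u2-d2)/r2 = t and u1+u2 = 106
Step 2: u1 = d1 + r1*t and u2 = d2 + r2*t, so (d1 + r1*t) + (d2 + r2*t) = 106
Step 3: t = (106 - 0 - 6)/(88 + 50) = 100/138 = 50/69
Step 4: u1 = d1 + r1*t = 0 + 88 * 50/69 = 4400/69
Step 5: (Check: u2 = d2 + r2*t = 2914/69; u1+u2 = 4400/69 + 2914/69 = 106, on the frontier.)

4400/69


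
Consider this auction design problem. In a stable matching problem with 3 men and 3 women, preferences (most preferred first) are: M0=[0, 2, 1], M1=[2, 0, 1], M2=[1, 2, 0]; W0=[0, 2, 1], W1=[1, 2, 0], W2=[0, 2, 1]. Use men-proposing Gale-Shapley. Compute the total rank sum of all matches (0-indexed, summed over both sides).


Step 1: Run Gale-Shapley (men propose, women hold best offer):
  M0 proposes to W0; she accepts
  M1 proposes to W2; she accepts
  M2 proposes to W1; she accepts
Step 2: Final matching: W0-M0, W1-M2, W2-M1
Step 3: 0-indexed ranks (man's rank of his match, then woman's): 0 + 0 + 0 + 1 + 0 + 2
Step 4: Total rank sum = 3

3


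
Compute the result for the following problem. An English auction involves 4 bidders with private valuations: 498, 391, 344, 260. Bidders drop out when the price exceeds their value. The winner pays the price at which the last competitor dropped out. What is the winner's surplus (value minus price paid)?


Step 1: Identify the highest value: 498
Step 2: Identify the second-highest value: 391
Step 3: The final price = second-highest value = 391
Step 4: Surplus = 498 - 391 = 107

107


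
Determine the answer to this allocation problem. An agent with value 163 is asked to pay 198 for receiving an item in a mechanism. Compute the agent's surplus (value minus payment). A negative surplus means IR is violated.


Step 1: Surplus = value - payment = 163 - 198 = -35
Step 2: IR is violated (surplus < 0)

-35


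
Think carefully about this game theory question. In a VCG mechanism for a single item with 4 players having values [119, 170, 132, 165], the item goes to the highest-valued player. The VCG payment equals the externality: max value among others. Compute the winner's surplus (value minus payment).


Step 1: The winner is the agent with the highest value: agent 1 with value 170
Step 2: Values of other agents: [119, 132, 165]
Step 3: VCG payment = max of others' values = 165
Step 4: Surplus = 170 - 165 = 5

5


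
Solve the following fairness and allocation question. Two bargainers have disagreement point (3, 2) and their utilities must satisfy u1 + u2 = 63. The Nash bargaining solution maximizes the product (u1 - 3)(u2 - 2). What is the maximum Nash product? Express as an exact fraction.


Step 1: The Nash solution splits surplus symmetrically above the disagreement point
Step 2: u1 = (total + d1 - d2)/2 = (63 + 3 - 2)/2 = 32
Step 3: u2 = (total - d1 + d2)/2 = (63 - 3 + 2)/2 = 31
Step 4: Nash product = (32 - 3) * (31 - 2)
Step 5: = 29 * 29 = 841

841


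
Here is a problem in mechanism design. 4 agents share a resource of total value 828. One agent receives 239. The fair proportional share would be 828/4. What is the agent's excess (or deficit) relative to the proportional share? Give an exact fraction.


Step 1: Proportional share = 828/4 = 207
Step 2: Agent's actual allocation = 239
Step 3: Excess = 239 - 207 = 32

32


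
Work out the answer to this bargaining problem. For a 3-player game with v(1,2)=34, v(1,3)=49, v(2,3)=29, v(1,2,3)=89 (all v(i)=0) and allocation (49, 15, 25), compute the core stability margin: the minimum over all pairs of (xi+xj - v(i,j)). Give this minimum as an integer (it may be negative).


Step 1: Slack for coalition (1,2): x1+x2 - v12 = 64 - 34 = 30
Step 2: Slack for coalition (1,3): x1+x3 - v13 = 74 - 49 = 25
Step 3: Slack for coalition (2,3): x2+x3 - v23 = 40 - 29 = 11
Step 4: Minimum slack = min(30, 25, 11) = 11, attained by (2,3); no pair can gain by deviating, so the allocation is in the core

11


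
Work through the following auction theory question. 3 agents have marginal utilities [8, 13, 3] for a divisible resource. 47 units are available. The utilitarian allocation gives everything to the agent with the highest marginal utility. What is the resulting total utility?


Step 1: The marginal utilities are [8, 13, 3]
Step 2: The highest marginal utility is 13
Step 3: All 47 units go to that agent
Step 4: Total utility = 13 * 47 = 611

611


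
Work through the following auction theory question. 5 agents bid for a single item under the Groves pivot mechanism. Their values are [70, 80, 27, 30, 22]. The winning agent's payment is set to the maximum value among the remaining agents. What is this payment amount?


Step 1: The efficient winner is agent 1 with value 80
Step 2: Other agents' values: [70, 27, 30, 22]
Step 3: Pivot payment = max(others) = 70
Step 4: The winner pays 70

70


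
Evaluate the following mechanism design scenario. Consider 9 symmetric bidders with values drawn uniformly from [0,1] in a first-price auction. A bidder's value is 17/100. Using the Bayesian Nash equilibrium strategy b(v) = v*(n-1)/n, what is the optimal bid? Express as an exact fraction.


Step 1: The symmetric BNE bidding function is b(v) = v * (n-1) / n
Step 2: Substitute v = 17/100 and n = 9
Step 3: b = 17/100 * 8/9
Step 4: b = 34/225

34/225


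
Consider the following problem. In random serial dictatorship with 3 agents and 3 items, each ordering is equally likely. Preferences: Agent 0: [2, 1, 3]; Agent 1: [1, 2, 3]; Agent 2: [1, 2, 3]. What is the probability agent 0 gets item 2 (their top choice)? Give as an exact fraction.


Step 1: Agent 0 wants item 2
Step 2: There are 6 possible orderings of agents
Step 3: In 4 orderings, agent 0 gets item 2
Step 4: Probability = 4/6 = 2/3

2/3


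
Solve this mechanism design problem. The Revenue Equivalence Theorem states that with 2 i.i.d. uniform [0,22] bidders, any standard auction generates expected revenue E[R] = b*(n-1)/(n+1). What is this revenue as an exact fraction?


Step 1: By Revenue Equivalence, expected revenue = b*(n-1)/(n+1)
Step 2: Substituting n = 2, b = 22
Step 3: Revenue = 22*(2-1)/(2+1) = 22*1/3
Step 4: Revenue = 22/3

22/3


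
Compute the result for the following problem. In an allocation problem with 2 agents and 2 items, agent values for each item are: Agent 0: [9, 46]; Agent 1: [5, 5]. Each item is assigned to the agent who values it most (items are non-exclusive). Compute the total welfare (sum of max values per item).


Step 1: For each item, find the maximum value among all agents.
Step 2: Item 0 -> Agent 0 (value 9)
Step 3: Item 1 -> Agent 0 (value 46)
Step 4: Total welfare = 9 + 46 = 55

55


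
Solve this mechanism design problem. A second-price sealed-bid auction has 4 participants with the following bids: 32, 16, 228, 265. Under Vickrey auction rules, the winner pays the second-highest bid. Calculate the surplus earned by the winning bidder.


Step 1: Sort bids in descending order: 265, 228, 32, 16
Step 2: The winning bid is the highest: 265
Step 3: The payment equals the second-highest bid: 228
Step 4: Surplus = winner's bid - payment = 265 - 228 = 37

37


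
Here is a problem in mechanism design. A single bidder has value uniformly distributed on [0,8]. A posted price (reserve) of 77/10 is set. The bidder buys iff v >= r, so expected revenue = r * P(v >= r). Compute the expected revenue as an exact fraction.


Step 1: Posted price r = 77/10, value support [0,8]
Step 2: P(v >= r) = (8 - 77/10)/8 = 3/80
Step 3: Expected revenue = r * P(v >= r) = 77/10 * 3/80
Step 4: Revenue = 231/800

231/800


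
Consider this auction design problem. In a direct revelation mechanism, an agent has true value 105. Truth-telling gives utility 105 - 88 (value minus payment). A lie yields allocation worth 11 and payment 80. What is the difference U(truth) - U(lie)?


Step 1: U(truth) = value - payment = 105 - 88 = 17
Step 2: U(lie) = allocation - payment = 11 - 80 = -69
Step 3: IC gap = 17 - (-69) = 86

86


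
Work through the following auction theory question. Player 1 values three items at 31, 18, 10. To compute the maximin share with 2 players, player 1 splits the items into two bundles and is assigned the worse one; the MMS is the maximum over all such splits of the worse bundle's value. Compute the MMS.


Step 1: Item values = 31, 18, 10
Step 2: Enumerate all 2-bundle partitions and take the smaller bundle:
  Partition 1: {31} vs {18,10} -> bundles 31, 28; min = 28
  Partition 2: {18} vs {31,10} -> bundles 18, 41; min = 18
  Partition 3: {10} vs {31,18} -> bundles 10, 49; min = 10
Step 3: MMS = max(28, 18, 10) = 28

28


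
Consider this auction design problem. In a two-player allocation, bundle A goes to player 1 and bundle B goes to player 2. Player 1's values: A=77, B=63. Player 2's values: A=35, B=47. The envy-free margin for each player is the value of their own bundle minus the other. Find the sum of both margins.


Step 1: Player 1's margin = v1(A) - v1(B) = 77 - 63 = 14
Step 2: Player 2's margin = v2(B) - v2(A) = 47 - 35 = 12
Step 3: Total margin = 14 + 12 = 26

26


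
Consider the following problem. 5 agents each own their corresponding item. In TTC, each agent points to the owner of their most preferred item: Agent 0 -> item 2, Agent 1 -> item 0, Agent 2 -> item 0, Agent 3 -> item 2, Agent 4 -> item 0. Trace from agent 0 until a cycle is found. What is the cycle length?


Step 1: Trace the pointer graph from agent 0: 0 -> 2 -> 0
Step 2: A cycle is detected when we revisit agent 0
Step 3: The cycle is: 0 -> 2 -> 0
Step 4: Cycle length = 2

2


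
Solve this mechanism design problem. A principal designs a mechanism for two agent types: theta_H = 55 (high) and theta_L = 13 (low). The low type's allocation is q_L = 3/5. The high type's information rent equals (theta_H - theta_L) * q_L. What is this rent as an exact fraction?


Step 1: theta_H - theta_L = 55 - 13 = 42
Step 2: Information rent = (theta_H - theta_L) * q_L
Step 3: = 42 * 3/5
Step 4: = 126/5

126/5


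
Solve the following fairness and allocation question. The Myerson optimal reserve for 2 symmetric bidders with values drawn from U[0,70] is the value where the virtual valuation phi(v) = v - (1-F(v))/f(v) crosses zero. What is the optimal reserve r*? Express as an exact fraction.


Step 1: For U[0,70], F(v) = v/70 and f(v) = 1/70
Step 2: phi(v) = v - (1 - v/70)/(1/70) = v - (70 - v) = 2v - 70
Step 3: Set phi(r*) = 0: 2r* - 70 = 0
Step 4: r* = 70/2 = 35 (the number of bidders n = 2 does not enter)

35


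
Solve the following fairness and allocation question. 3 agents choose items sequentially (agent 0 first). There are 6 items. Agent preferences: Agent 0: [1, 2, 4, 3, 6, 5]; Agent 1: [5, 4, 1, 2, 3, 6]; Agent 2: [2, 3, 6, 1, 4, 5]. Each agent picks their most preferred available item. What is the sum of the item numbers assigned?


Step 1: Agent 0 picks item 1
Step 2: Agent 1 picks item 5
Step 3: Agent 2 picks item 2
Step 4: Sum = 1 + 5 + 2 = 8

8


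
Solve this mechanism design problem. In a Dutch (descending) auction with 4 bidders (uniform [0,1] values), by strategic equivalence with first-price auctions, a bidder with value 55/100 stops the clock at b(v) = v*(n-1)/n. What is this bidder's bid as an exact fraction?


Step 1: Dutch auctions are strategically equivalent to first-price auctions
Step 2: The equilibrium bid is b(v) = v*(n-1)/n
Step 3: b = 11/20 * 3/4
Step 4: b = 33/80

33/80


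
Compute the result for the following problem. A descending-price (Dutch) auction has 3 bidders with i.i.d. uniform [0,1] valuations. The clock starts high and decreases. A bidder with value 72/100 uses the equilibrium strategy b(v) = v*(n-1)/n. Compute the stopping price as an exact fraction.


Step 1: Dutch auctions are strategically equivalent to first-price auctions
Step 2: The equilibrium bid is b(v) = v*(n-1)/n
Step 3: b = 18/25 * 2/3
Step 4: b = 12/25

12/25


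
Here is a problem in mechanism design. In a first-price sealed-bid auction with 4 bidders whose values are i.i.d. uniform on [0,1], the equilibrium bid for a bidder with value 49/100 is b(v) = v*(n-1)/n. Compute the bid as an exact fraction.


Step 1: The symmetric BNE bidding function is b(v) = v * (n-1) / n
Step 2: Substitute v = 49/100 and n = 4
Step 3: b = 49/100 * 3/4
Step 4: b = 147/400

147/400


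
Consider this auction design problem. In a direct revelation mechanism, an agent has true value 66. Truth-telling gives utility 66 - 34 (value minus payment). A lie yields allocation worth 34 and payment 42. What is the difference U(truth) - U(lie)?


Step 1: U(truth) = value - payment = 66 - 34 = 32
Step 2: U(lie) = allocation - payment = 34 - 42 = -8
Step 3: IC gap = 32 - (-8) = 40

40


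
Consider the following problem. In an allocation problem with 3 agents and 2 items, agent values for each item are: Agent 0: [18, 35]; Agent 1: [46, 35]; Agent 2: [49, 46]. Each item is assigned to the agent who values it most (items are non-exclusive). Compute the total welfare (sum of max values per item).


Step 1: For each item, find the maximum value among all agents.
Step 2: Item 0 -> Agent 2 (value 49)
Step 3: Item 1 -> Agent 2 (value 46)
Step 4: Total welfare = 49 + 46 = 95

95


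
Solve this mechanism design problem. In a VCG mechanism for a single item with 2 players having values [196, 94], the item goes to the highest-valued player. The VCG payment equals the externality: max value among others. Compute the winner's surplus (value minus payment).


Step 1: The winner is the agent with the highest value: agent 0 with value 196
Step 2: Values of other agents: [94]
Step 3: VCG payment = max of others' values = 94
Step 4: Surplus = 196 - 94 = 102

102


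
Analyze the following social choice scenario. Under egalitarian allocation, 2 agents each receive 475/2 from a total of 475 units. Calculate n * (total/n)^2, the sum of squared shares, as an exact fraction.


Step 1: Each agent's share = 475/2
Step 2: Square of each share = (475/2)^2 = 225625/4
Step 3: Sum of squares = 2 * 225625/4 = 225625/2

225625/2


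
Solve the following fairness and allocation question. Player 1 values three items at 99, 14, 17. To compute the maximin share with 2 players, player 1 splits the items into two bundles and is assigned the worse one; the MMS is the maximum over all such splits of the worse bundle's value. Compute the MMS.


Step 1: Item values = 99, 14, 17
Step 2: Enumerate all 2-bundle partitions and take the smaller bundle:
  Partition 1: {99} vs {14,17} -> bundles 99, 31; min = 31
  Partition 2: {14} vs {99,17} -> bundles 14, 116; min = 14
  Partition 3: {17} vs {99,14} -> bundles 17, 113; min = 17
Step 3: MMS = max(31, 14, 17) = 31

31


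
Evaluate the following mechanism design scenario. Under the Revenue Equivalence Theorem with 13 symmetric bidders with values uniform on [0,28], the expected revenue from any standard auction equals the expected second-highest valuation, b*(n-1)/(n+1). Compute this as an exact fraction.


Step 1: By Revenue Equivalence, expected revenue = b*(n-1)/(n+1)
Step 2: Substituting n = 13, b = 28
Step 3: Revenue = 28*(13-1)/(13+1) = 28*12/14
Step 4: Revenue = 336/14 = 24

24


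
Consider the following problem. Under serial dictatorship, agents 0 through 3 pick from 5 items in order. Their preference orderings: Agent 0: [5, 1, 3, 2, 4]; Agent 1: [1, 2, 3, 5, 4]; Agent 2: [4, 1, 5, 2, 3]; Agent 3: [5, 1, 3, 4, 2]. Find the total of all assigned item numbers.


Step 1: Agent 0 picks item 5
Step 2: Agent 1 picks item 1
Step 3: Agent 2 picks item 4
Step 4: Agent 3 picks item 3
Step 5: Sum = 5 + 1 + 4 + 3 = 13

13


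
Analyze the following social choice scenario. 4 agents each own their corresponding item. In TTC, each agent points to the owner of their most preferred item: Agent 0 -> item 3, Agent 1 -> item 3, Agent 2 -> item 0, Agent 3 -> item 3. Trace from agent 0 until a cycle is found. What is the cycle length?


Step 1: Trace the pointer graph from agent 0: 0 -> 3 -> 3
Step 2: A cycle is detected when we revisit agent 3
Step 3: The cycle is: 3 -> 3
Step 4: Cycle length = 1

1


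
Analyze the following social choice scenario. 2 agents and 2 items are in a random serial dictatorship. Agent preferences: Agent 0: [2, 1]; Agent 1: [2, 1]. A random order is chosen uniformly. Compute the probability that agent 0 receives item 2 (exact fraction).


Step 1: Agent 0 wants item 2
Step 2: There are 2 possible orderings of agents
Step 3: In 1 orderings, agent 0 gets item 2
Step 4: Probability = 1/2

1/2


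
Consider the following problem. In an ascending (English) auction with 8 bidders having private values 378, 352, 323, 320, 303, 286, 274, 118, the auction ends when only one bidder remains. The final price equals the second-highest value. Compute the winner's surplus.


Step 1: Identify the highest value: 378
Step 2: Identify the second-highest value: 352
Step 3: The final price = second-highest value = 352
Step 4: Surplus = 378 - 352 = 26

26


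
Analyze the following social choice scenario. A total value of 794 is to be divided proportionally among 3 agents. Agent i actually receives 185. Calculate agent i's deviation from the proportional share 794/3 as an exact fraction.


Step 1: Proportional share = 794/3
Step 2: Agent's actual allocation = 185
Step 3: Excess = 185 - 794/3 = -239/3

-239/3


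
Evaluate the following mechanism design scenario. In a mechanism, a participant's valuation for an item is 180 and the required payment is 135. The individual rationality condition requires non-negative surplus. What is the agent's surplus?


Step 1: Surplus = value - payment = 180 - 135 = 45
Step 2: IR is satisfied (surplus >= 0)

45


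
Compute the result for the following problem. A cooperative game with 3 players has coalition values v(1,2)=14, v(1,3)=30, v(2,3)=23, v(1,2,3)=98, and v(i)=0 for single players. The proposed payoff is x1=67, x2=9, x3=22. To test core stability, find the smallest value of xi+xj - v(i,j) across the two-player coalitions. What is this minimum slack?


Step 1: Slack for coalition (1,2): x1+x2 - v12 = 76 - 14 = 62
Step 2: Slack for coalition (1,3): x1+x3 - v13 = 89 - 30 = 59
Step 3: Slack for coalition (2,3): x2+x3 - v23 = 31 - 23 = 8
Step 4: Minimum slack = min(62, 59, 8) = 8, attained by (2,3); no pair can gain by deviating, so the allocation is in the core

8


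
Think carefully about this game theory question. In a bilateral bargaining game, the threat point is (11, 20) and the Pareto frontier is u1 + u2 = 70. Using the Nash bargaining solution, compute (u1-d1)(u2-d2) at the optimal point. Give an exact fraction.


Step 1: The Nash solution splits surplus symmetrically above the disagreement point
Step 2: u1 = (total + d1 - d2)/2 = (70 + 11 - 20)/2 = 61/2
Step 3: u2 = (total - d1 + d2)/2 = (70 - 11 + 20)/2 = 79/2
Step 4: Nash product = (61/2 - 11) * (79/2 - 20)
Step 5: = 39/2 * 39/2 = 1521/4

1521/4


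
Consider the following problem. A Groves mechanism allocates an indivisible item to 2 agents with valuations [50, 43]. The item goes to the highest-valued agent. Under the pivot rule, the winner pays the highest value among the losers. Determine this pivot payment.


Step 1: The efficient winner is agent 0 with value 50
Step 2: Other agents' values: [43]
Step 3: Pivot payment = max(others) = 43
Step 4: The winner pays 43

43


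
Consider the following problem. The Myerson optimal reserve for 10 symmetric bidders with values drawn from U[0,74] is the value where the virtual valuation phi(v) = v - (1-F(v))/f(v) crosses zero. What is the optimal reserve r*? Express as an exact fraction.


Step 1: For U[0,74], F(v) = v/74 and f(v) = 1/74
Step 2: phi(v) = v - (1 - v/74)/(1/74) = v - (74 - v) = 2v - 74
Step 3: Set phi(r*) = 0: 2r* - 74 = 0
Step 4: r* = 74/2 = 37 (the number of bidders n = 10 does not enter)

37


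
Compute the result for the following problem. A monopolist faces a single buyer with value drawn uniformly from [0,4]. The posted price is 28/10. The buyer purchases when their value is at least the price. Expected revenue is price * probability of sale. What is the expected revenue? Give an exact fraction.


Step 1: Posted price r = 14/5, value support [0,4]
Step 2: P(v >= r) = (4 - 14/5)/4 = 3/10
Step 3: Expected revenue = r * P(v >= r) = 14/5 * 3/10
Step 4: Revenue = 21/25

21/25


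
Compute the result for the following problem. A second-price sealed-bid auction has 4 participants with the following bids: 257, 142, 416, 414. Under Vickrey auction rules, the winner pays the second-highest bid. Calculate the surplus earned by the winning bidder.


Step 1: Sort bids in descending order: 416, 414, 257, 142
Step 2: The winning bid is the highest: 416
Step 3: The payment equals the second-highest bid: 414
Step 4: Surplus = winner's bid - payment = 416 - 414 = 2

2


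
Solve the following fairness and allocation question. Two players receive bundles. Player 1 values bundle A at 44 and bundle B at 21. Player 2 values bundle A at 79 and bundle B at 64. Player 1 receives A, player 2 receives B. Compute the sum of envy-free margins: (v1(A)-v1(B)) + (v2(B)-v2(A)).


Step 1: Player 1's margin = v1(A) - v1(B) = 44 - 21 = 23
Step 2: Player 2's margin = v2(B) - v2(A) = 64 - 79 = -15
Step 3: Total margin = 23 + -15 = 8

8


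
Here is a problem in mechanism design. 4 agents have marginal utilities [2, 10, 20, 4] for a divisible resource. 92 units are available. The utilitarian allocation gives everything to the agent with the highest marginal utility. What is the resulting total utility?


Step 1: The marginal utilities are [2, 10, 20, 4]
Step 2: The highest marginal utility is 20
Step 3: All 92 units go to that agent
Step 4: Total utility = 20 * 92 = 1840

1840


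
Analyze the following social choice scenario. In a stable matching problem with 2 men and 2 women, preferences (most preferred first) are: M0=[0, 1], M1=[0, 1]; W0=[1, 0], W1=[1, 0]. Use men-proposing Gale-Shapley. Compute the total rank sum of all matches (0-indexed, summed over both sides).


Step 1: Run Gale-Shapley (men propose, women hold best offer):
  M0 proposes to W0; she accepts
  M1 proposes to W0; she switches from M0
  M0 proposes to W1; she accepts
Step 2: Final matching: W0-M1, W1-M0
Step 3: 0-indexed ranks (man's rank of his match, then woman's): 0 + 0 + 1 + 1
Step 4: Total rank sum = 2

2


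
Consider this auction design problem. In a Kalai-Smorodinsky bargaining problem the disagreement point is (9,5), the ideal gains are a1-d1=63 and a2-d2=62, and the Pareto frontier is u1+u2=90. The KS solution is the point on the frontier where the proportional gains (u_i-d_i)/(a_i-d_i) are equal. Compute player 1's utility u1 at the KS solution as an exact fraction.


Step 1: At the KS point, (u1-d1)/r1 = (u2-d2)/r2 = t and u1+u2 = 90
Step 2: u1 = d1 + r1*t and u2 = d2 + r2*t, so (d1 + r1*t) + (d2 + r2*t) = 90
Step 3: t = (90 - 9 - 5)/(63 + 62) = 76/125
Step 4: u1 = d1 + r1*t = 9 + 63 * 76/125 = 5913/125
Step 5: (Check: u2 = d2 + r2*t = 5337/125; u1+u2 = 5913/125 + 5337/125 = 90, on the frontier.)

5913/125


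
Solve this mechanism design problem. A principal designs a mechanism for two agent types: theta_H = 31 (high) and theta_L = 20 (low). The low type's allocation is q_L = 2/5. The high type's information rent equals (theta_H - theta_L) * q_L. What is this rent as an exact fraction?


Step 1: theta_H - theta_L = 31 - 20 = 11
Step 2: Information rent = (theta_H - theta_L) * q_L
Step 3: = 11 * 2/5
Step 4: = 22/5

22/5


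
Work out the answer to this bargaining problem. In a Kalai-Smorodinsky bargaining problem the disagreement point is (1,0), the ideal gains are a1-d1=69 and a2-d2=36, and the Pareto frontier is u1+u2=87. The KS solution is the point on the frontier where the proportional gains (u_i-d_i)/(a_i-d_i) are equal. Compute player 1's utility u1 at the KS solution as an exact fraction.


Step 1: At the KS point, (u1-d1)/r1 = (u2-d2)/r2 = t and u1+u2 = 87
Step 2: u1 = d1 + r1*t and u2 = d2 + r2*t, so (d1 + r1*t) + (d2 + r2*t) = 87
Step 3: t = (87 - 1 - 0)/(69 + 36) = 86/105
Step 4: u1 = d1 + r1*t = 1 + 69 * 86/105 = 2013/35
Step 5: (Check: u2 = d2 + r2*t = 1032/35; u1+u2 = 2013/35 + 1032/35 = 87, on the frontier.)

2013/35


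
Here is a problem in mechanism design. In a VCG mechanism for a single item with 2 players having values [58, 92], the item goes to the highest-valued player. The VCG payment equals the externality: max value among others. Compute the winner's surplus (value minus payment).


Step 1: The winner is the agent with the highest value: agent 1 with value 92
Step 2: Values of other agents: [58]
Step 3: VCG payment = max of others' values = 58
Step 4: Surplus = 92 - 58 = 34

34


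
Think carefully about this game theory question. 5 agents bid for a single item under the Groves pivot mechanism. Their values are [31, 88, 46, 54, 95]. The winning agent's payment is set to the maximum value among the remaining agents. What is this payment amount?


Step 1: The efficient winner is agent 4 with value 95
Step 2: Other agents' values: [31, 88, 46, 54]
Step 3: Pivot payment = max(others) = 88
Step 4: The winner pays 88

88


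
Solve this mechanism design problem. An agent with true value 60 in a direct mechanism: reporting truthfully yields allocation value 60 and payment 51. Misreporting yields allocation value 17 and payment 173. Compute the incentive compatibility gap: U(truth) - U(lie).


Step 1: U(truth) = value - payment = 60 - 51 = 9
Step 2: U(lie) = allocation - payment = 17 - 173 = -156
Step 3: IC gap = 9 - (-156) = 165

165


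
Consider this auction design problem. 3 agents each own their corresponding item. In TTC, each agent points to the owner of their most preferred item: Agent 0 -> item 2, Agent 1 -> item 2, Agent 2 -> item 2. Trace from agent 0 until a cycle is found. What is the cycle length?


Step 1: Trace the pointer graph from agent 0: 0 -> 2 -> 2
Step 2: A cycle is detected when we revisit agent 2
Step 3: The cycle is: 2 -> 2
Step 4: Cycle length = 1

1


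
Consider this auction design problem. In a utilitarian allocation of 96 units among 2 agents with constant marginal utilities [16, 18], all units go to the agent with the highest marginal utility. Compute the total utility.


Step 1: The marginal utilities are [16, 18]
Step 2: The highest marginal utility is 18
Step 3: All 96 units go to that agent
Step 4: Total utility = 18 * 96 = 1728

1728
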